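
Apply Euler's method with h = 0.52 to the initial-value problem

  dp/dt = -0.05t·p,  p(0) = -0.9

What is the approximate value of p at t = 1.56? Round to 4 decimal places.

-0.8638

Euler: p_{n+1} = p_n + h·f(t_n, p_n).
t=0.000000, p=-0.900000: f=0.000000 → p ← -0.900000 + 0.52·0.000000 = -0.900000
t=0.520000, p=-0.900000: f=0.023400 → p ← -0.900000 + 0.52·0.023400 = -0.887832
t=1.040000, p=-0.887832: f=0.046167 → p ← -0.887832 + 0.52·0.046167 = -0.863825
p(1.56) ≈ -0.8638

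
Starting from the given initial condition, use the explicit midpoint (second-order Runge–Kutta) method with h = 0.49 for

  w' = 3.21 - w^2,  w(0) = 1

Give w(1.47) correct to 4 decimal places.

Midpoint: k1 = f(x_n, w_n); k2 = f(x_n + h/2, w_n + (h/2)·k1); w_{n+1} = w_n + h·k2.
x=0.000000, w=1.000000:
  k1 = f(0.000000, 1.000000) = 2.210000
  k2 = f(0.245000, 1.541450) = 0.833932
  w ← 1.000000 + 0.49·0.833932 = 1.408627
x=0.490000, w=1.408627:
  k1 = f(0.490000, 1.408627) = 1.225771
  k2 = f(0.735000, 1.708941) = 0.289522
  w ← 1.408627 + 0.49·0.289522 = 1.550493
x=0.980000, w=1.550493:
  k1 = f(0.980000, 1.550493) = 0.805973
  k2 = f(1.225000, 1.747956) = 0.154650
  w ← 1.550493 + 0.49·0.154650 = 1.626271
w(1.47) ≈ 1.6263

1.6263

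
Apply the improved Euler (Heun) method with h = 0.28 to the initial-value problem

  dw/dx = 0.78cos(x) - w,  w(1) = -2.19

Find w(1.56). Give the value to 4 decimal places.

Heun: k1 = f(x_n, w_n); k2 = f(x_n + h, w_n + h·k1); w_{n+1} = w_n + (h/2)·(k1 + k2).
x=1.000000, w=-2.190000:
  k1 = f(1.000000, -2.190000) = 2.611436
  k2 = f(1.280000, -1.458798) = 1.682436
  w ← -2.190000 + (0.28/2)·(2.611436 + 1.682436) = -1.588858
x=1.280000, w=-1.588858:
  k1 = f(1.280000, -1.588858) = 1.812496
  k2 = f(1.560000, -1.081359) = 1.089780
  w ← -1.588858 + (0.28/2)·(1.812496 + 1.089780) = -1.182539
w(1.56) ≈ -1.1825

-1.1825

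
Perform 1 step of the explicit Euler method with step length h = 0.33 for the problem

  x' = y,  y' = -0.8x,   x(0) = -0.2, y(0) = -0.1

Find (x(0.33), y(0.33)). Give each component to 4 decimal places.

Euler on (x,y): x_{n+1} = x_n + h·x', y_{n+1} = y_n + h·y'.
0.000000: (-0.200000, -0.100000); f=(-0.100000, 0.160000) → (-0.233000, -0.047200)
(x(0.33), y(0.33)) ≈ (-0.2330, -0.0472)

-0.2330, -0.0472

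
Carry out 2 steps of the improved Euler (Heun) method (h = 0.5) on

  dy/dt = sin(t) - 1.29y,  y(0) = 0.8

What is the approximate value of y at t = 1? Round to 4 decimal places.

Heun: k1 = f(t_n, y_n); k2 = f(t_n + h, y_n + h·k1); y_{n+1} = y_n + (h/2)·(k1 + k2).
t=0.000000, y=0.800000:
  k1 = f(0.000000, 0.800000) = -1.032000
  k2 = f(0.500000, 0.284000) = 0.113066
  y ← 0.800000 + (0.5/2)·(-1.032000 + 0.113066) = 0.570266
t=0.500000, y=0.570266:
  k1 = f(0.500000, 0.570266) = -0.256218
  k2 = f(1.000000, 0.442157) = 0.271088
  y ← 0.570266 + (0.5/2)·(-0.256218 + 0.271088) = 0.573984
y(1) ≈ 0.5740

0.5740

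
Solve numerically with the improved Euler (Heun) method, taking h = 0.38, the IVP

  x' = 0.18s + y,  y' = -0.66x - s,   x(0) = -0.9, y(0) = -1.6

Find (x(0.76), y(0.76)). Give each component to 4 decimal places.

-1.8921, -1.1606

Heun on (x,y): k1 = f(s_n, state_n); k2 = f(s_n + h, state_n + h·k1); state_{n+1} = state_n + (h/2)·(k1 + k2).
0.000000: (-0.900000, -1.600000)
  k1 = (-1.600000, 0.594000)
  predictor → (-1.508000, -1.374280)
  k2 = (-1.305880, 0.615280)
  → (-1.452117, -1.370237)
0.380000: (-1.452117, -1.370237)
  k1 = (-1.301837, 0.578397)
  predictor → (-1.946815, -1.150446)
  k2 = (-1.013646, 0.524898)
  → (-1.892059, -1.160611)
(x(0.76), y(0.76)) ≈ (-1.8921, -1.1606)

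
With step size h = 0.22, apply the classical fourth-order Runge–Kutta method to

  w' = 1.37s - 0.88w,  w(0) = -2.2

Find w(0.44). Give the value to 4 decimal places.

-1.3767

RK4: k1 = f(s_n, w_n); k2 = f(s_n + h/2, w_n + (h/2)·k1); k3 = f(s_n + h/2, w_n + (h/2)·k2); k4 = f(s_n + h, w_n + h·k3); w_{n+1} = w_n + (h/6)·(k1 + 2k2 + 2k3 + k4).
s=0.000000, w=-2.200000:
  k1 = f(0.000000, -2.200000) = 1.936000
  k2 = f(0.110000, -1.987040) = 1.899295
  k3 = f(0.110000, -1.991078) = 1.902848
  k4 = f(0.220000, -1.781373) = 1.869009
  w ← -2.200000 + (0.22/6)·(k1 + 2k2 + 2k3 + k4) = -1.781659
s=0.220000, w=-1.781659:
  k1 = f(0.220000, -1.781659) = 1.869260
  k2 = f(0.330000, -1.576041) = 1.839016
  k3 = f(0.330000, -1.579367) = 1.841943
  k4 = f(0.440000, -1.376432) = 1.814060
  w ← -1.781659 + (0.22/6)·(k1 + 2k2 + 2k3 + k4) = -1.376667
w(0.44) ≈ -1.3767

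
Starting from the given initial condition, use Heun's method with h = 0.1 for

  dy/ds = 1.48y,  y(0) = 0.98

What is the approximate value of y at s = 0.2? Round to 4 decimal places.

Heun: k1 = f(s_n, y_n); k2 = f(s_n + h, y_n + h·k1); y_{n+1} = y_n + (h/2)·(k1 + k2).
s=0.000000, y=0.980000:
  k1 = f(0.000000, 0.980000) = 1.450400
  k2 = f(0.100000, 1.125040) = 1.665059
  y ← 0.980000 + (0.1/2)·(1.450400 + 1.665059) = 1.135773
s=0.100000, y=1.135773:
  k1 = f(0.100000, 1.135773) = 1.680944
  k2 = f(0.200000, 1.303867) = 1.929724
  y ← 1.135773 + (0.1/2)·(1.680944 + 1.929724) = 1.316306
y(0.2) ≈ 1.3163

1.3163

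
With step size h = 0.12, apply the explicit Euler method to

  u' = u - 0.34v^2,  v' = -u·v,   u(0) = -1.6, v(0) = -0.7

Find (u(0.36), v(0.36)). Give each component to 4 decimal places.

Euler on (u,v): u_{n+1} = u_n + h·u', v_{n+1} = v_n + h·v'.
0.000000: (-1.600000, -0.700000); f=(-1.766600, -1.120000) → (-1.811992, -0.834400)
0.120000: (-1.811992, -0.834400); f=(-2.048708, -1.511926) → (-2.057837, -1.015831)
0.240000: (-2.057837, -1.015831); f=(-2.408687, -2.090415) → (-2.346879, -1.266681)
(u(0.36), v(0.36)) ≈ (-2.3469, -1.2667)

-2.3469, -1.2667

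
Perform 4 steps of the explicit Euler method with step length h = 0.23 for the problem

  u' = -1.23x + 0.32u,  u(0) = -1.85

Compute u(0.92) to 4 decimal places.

Euler: u_{n+1} = u_n + h·f(x_n, u_n).
x=0.000000, u=-1.850000: f=-0.592000 → u ← -1.850000 + 0.23·(-0.592000) = -1.986160
x=0.230000, u=-1.986160: f=-0.918471 → u ← -1.986160 + 0.23·(-0.918471) = -2.197408
x=0.460000, u=-2.197408: f=-1.268971 → u ← -2.197408 + 0.23·(-1.268971) = -2.489272
x=0.690000, u=-2.489272: f=-1.645267 → u ← -2.489272 + 0.23·(-1.645267) = -2.867683
u(0.92) ≈ -2.8677

-2.8677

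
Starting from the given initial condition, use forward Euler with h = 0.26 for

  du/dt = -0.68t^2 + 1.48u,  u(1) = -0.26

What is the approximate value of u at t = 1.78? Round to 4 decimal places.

-1.8267

Euler: u_{n+1} = u_n + h·f(t_n, u_n).
t=1.000000, u=-0.260000: f=-1.064800 → u ← -0.260000 + 0.26·(-1.064800) = -0.536848
t=1.260000, u=-0.536848: f=-1.874103 → u ← -0.536848 + 0.26·(-1.874103) = -1.024115
t=1.520000, u=-1.024115: f=-3.086762 → u ← -1.024115 + 0.26·(-3.086762) = -1.826673
u(1.78) ≈ -1.8267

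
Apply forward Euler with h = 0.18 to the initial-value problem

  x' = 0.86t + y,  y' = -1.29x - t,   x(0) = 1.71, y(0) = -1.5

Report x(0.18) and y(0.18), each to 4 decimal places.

Euler on (x,y): x_{n+1} = x_n + h·x', y_{n+1} = y_n + h·y'.
0.000000: (1.710000, -1.500000); f=(-1.500000, -2.205900) → (1.440000, -1.897062)
(x(0.18), y(0.18)) ≈ (1.4400, -1.8971)

1.4400, -1.8971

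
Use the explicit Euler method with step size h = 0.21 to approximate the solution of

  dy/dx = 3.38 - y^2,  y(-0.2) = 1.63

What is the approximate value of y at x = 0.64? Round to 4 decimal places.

Euler: y_{n+1} = y_n + h·f(x_n, y_n).
x=-0.200000, y=1.630000: f=0.723100 → y ← 1.630000 + 0.21·0.723100 = 1.781851
x=0.010000, y=1.781851: f=0.205007 → y ← 1.781851 + 0.21·0.205007 = 1.824902
x=0.220000, y=1.824902: f=0.049731 → y ← 1.824902 + 0.21·0.049731 = 1.835346
x=0.430000, y=1.835346: f=0.011505 → y ← 1.835346 + 0.21·0.011505 = 1.837762
y(0.64) ≈ 1.8378

1.8378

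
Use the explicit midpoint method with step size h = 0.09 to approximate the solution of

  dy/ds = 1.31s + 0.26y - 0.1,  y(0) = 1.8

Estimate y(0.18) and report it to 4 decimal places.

1.8893

Midpoint: k1 = f(s_n, y_n); k2 = f(s_n + h/2, y_n + (h/2)·k1); y_{n+1} = y_n + h·k2.
s=0.000000, y=1.800000:
  k1 = f(0.000000, 1.800000) = 0.368000
  k2 = f(0.045000, 1.816560) = 0.431256
  y ← 1.800000 + 0.09·0.431256 = 1.838813
s=0.090000, y=1.838813:
  k1 = f(0.090000, 1.838813) = 0.495991
  k2 = f(0.135000, 1.861133) = 0.560744
  y ← 1.838813 + 0.09·0.560744 = 1.889280
y(0.18) ≈ 1.8893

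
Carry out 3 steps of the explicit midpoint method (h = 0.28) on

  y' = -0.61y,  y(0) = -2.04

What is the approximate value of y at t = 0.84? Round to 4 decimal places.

-1.2255

Midpoint: k1 = f(t_n, y_n); k2 = f(t_n + h/2, y_n + (h/2)·k1); y_{n+1} = y_n + h·k2.
t=0.000000, y=-2.040000:
  k1 = f(0.000000, -2.040000) = 1.244400
  k2 = f(0.140000, -1.865784) = 1.138128
  y ← -2.040000 + 0.28·1.138128 = -1.721324
t=0.280000, y=-1.721324:
  k1 = f(0.280000, -1.721324) = 1.050008
  k2 = f(0.420000, -1.574323) = 0.960337
  y ← -1.721324 + 0.28·0.960337 = -1.452430
t=0.560000, y=-1.452430:
  k1 = f(0.560000, -1.452430) = 0.885982
  k2 = f(0.700000, -1.328392) = 0.810319
  y ← -1.452430 + 0.28·0.810319 = -1.225540
y(0.84) ≈ -1.2255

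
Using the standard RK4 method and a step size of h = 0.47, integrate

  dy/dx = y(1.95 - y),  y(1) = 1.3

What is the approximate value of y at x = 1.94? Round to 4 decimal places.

1.8047

RK4: k1 = f(x_n, y_n); k2 = f(x_n + h/2, y_n + (h/2)·k1); k3 = f(x_n + h/2, y_n + (h/2)·k2); k4 = f(x_n + h, y_n + h·k3); y_{n+1} = y_n + (h/6)·(k1 + 2k2 + 2k3 + k4).
x=1.000000, y=1.300000:
  k1 = f(1.000000, 1.300000) = 0.845000
  k2 = f(1.235000, 1.498575) = 0.676494
  k3 = f(1.235000, 1.458976) = 0.716392
  k4 = f(1.470000, 1.636704) = 0.512772
  y ← 1.300000 + (0.47/6)·(k1 + 2k2 + 2k3 + k4) = 1.624578
x=1.470000, y=1.624578:
  k1 = f(1.470000, 1.624578) = 0.528674
  k2 = f(1.705000, 1.748816) = 0.351834
  k3 = f(1.705000, 1.707259) = 0.414422
  k4 = f(1.940000, 1.819356) = 0.237688
  y ← 1.624578 + (0.47/6)·(k1 + 2k2 + 2k3 + k4) = 1.804656
y(1.94) ≈ 1.8047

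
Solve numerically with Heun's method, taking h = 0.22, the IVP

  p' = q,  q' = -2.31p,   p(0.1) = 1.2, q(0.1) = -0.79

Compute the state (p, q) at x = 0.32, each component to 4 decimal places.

0.9591, -1.3557

Heun on (p,q): k1 = f(x_n, state_n); k2 = f(x_n + h, state_n + h·k1); state_{n+1} = state_n + (h/2)·(k1 + k2).
0.100000: (1.200000, -0.790000)
  k1 = (-0.790000, -2.772000)
  predictor → (1.026200, -1.399840)
  k2 = (-1.399840, -2.370522)
  → (0.959118, -1.355677)
(p(0.32), q(0.32)) ≈ (0.9591, -1.3557)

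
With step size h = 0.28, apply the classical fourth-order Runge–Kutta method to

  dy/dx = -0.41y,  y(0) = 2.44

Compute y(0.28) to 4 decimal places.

2.1754

RK4: k1 = f(x_n, y_n); k2 = f(x_n + h/2, y_n + (h/2)·k1); k3 = f(x_n + h/2, y_n + (h/2)·k2); k4 = f(x_n + h, y_n + h·k3); y_{n+1} = y_n + (h/6)·(k1 + 2k2 + 2k3 + k4).
x=0.000000, y=2.440000:
  k1 = f(0.000000, 2.440000) = -1.000400
  k2 = f(0.140000, 2.299944) = -0.942977
  k3 = f(0.140000, 2.307983) = -0.946273
  k4 = f(0.280000, 2.175044) = -0.891768
  y ← 2.440000 + (0.28/6)·(k1 + 2k2 + 2k3 + k4) = 2.175369
y(0.28) ≈ 2.1754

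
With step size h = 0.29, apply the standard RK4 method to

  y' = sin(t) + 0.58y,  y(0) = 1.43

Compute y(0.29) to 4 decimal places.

1.7361

RK4: k1 = f(t_n, y_n); k2 = f(t_n + h/2, y_n + (h/2)·k1); k3 = f(t_n + h/2, y_n + (h/2)·k2); k4 = f(t_n + h, y_n + h·k3); y_{n+1} = y_n + (h/6)·(k1 + 2k2 + 2k3 + k4).
t=0.000000, y=1.430000:
  k1 = f(0.000000, 1.430000) = 0.829400
  k2 = f(0.145000, 1.550263) = 1.043645
  k3 = f(0.145000, 1.581329) = 1.061663
  k4 = f(0.290000, 1.737882) = 1.293924
  y ← 1.430000 + (0.29/6)·(k1 + 2k2 + 2k3 + k4) = 1.736140
y(0.29) ≈ 1.7361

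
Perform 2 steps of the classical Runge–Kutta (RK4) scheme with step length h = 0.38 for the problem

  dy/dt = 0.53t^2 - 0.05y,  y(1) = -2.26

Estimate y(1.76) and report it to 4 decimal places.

RK4: k1 = f(t_n, y_n); k2 = f(t_n + h/2, y_n + (h/2)·k1); k3 = f(t_n + h/2, y_n + (h/2)·k2); k4 = f(t_n + h, y_n + h·k3); y_{n+1} = y_n + (h/6)·(k1 + 2k2 + 2k3 + k4).
t=1.000000, y=-2.260000:
  k1 = f(1.000000, -2.260000) = 0.643000
  k2 = f(1.190000, -2.137830) = 0.857425
  k3 = f(1.190000, -2.097089) = 0.855387
  k4 = f(1.380000, -1.934953) = 1.106080
  y ← -2.260000 + (0.38/6)·(k1 + 2k2 + 2k3 + k4) = -1.932269
t=1.380000, y=-1.932269:
  k1 = f(1.380000, -1.932269) = 1.105945
  k2 = f(1.570000, -1.722139) = 1.392504
  k3 = f(1.570000, -1.667693) = 1.389782
  k4 = f(1.760000, -1.404152) = 1.711936
  y ← -1.932269 + (0.38/6)·(k1 + 2k2 + 2k3 + k4) = -1.401380
y(1.76) ≈ -1.4014

-1.4014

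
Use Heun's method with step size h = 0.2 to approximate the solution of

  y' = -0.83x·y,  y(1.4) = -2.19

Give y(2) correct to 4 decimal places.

Heun: k1 = f(x_n, y_n); k2 = f(x_n + h, y_n + h·k1); y_{n+1} = y_n + (h/2)·(k1 + k2).
x=1.400000, y=-2.190000:
  k1 = f(1.400000, -2.190000) = 2.544780
  k2 = f(1.600000, -1.681044) = 2.232426
  y ← -2.190000 + (0.2/2)·(2.544780 + 2.232426) = -1.712279
x=1.600000, y=-1.712279:
  k1 = f(1.600000, -1.712279) = 2.273907
  k2 = f(1.800000, -1.257498) = 1.878702
  y ← -1.712279 + (0.2/2)·(2.273907 + 1.878702) = -1.297018
x=1.800000, y=-1.297018:
  k1 = f(1.800000, -1.297018) = 1.937746
  k2 = f(2.000000, -0.909469) = 1.509719
  y ← -1.297018 + (0.2/2)·(1.937746 + 1.509719) = -0.952272
y(2) ≈ -0.9523

-0.9523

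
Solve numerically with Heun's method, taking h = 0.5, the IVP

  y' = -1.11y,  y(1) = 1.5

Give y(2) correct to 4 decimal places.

0.5382

Heun: k1 = f(t_n, y_n); k2 = f(t_n + h, y_n + h·k1); y_{n+1} = y_n + (h/2)·(k1 + k2).
t=1.000000, y=1.500000:
  k1 = f(1.000000, 1.500000) = -1.665000
  k2 = f(1.500000, 0.667500) = -0.740925
  y ← 1.500000 + (0.5/2)·(-1.665000 + (-0.740925)) = 0.898519
t=1.500000, y=0.898519:
  k1 = f(1.500000, 0.898519) = -0.997356
  k2 = f(2.000000, 0.399841) = -0.443823
  y ← 0.898519 + (0.5/2)·(-0.997356 + (-0.443823)) = 0.538224
y(2) ≈ 0.5382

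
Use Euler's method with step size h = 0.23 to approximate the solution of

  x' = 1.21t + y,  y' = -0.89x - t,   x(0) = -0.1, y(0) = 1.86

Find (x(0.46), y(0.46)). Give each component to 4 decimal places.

Euler on (x,y): x_{n+1} = x_n + h·x', y_{n+1} = y_n + h·y'.
0.000000: (-0.100000, 1.860000); f=(1.860000, 0.089000) → (0.327800, 1.880470)
0.230000: (0.327800, 1.880470); f=(2.158770, -0.521742) → (0.824317, 1.760469)
(x(0.46), y(0.46)) ≈ (0.8243, 1.7605)

0.8243, 1.7605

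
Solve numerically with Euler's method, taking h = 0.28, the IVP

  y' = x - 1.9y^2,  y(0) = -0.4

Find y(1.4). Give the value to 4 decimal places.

-0.2256

Euler: y_{n+1} = y_n + h·f(x_n, y_n).
x=0.000000, y=-0.400000: f=-0.304000 → y ← -0.400000 + 0.28·(-0.304000) = -0.485120
x=0.280000, y=-0.485120: f=-0.167149 → y ← -0.485120 + 0.28·(-0.167149) = -0.531922
x=0.560000, y=-0.531922: f=0.022413 → y ← -0.531922 + 0.28·0.022413 = -0.525646
x=0.840000, y=-0.525646: f=0.315023 → y ← -0.525646 + 0.28·0.315023 = -0.437440
x=1.120000, y=-0.437440: f=0.756428 → y ← -0.437440 + 0.28·0.756428 = -0.225640
y(1.4) ≈ -0.2256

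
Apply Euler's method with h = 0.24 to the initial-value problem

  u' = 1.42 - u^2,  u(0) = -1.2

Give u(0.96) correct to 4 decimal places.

-1.2433

Euler: u_{n+1} = u_n + h·f(t_n, u_n).
t=0.000000, u=-1.200000: f=-0.020000 → u ← -1.200000 + 0.24·(-0.020000) = -1.204800
t=0.240000, u=-1.204800: f=-0.031543 → u ← -1.204800 + 0.24·(-0.031543) = -1.212370
t=0.480000, u=-1.212370: f=-0.049842 → u ← -1.212370 + 0.24·(-0.049842) = -1.224332
t=0.720000, u=-1.224332: f=-0.078990 → u ← -1.224332 + 0.24·(-0.078990) = -1.243290
u(0.96) ≈ -1.2433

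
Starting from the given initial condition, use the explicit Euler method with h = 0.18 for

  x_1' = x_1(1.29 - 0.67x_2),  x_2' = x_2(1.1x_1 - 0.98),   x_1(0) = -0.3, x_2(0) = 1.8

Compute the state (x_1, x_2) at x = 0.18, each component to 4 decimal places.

Euler on (x_1,x_2): x_1_{n+1} = x_1_n + h·x_1', x_2_{n+1} = x_2_n + h·x_2'.
0.000000: (-0.300000, 1.800000); f=(-0.025200, -2.358000) → (-0.304536, 1.375560)
(x_1(0.18), x_2(0.18)) ≈ (-0.3045, 1.3756)

-0.3045, 1.3756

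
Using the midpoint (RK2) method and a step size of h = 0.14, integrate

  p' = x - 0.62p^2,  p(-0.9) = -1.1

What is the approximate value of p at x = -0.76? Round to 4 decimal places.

Midpoint: k1 = f(x_n, p_n); k2 = f(x_n + h/2, p_n + (h/2)·k1); p_{n+1} = p_n + h·k2.
x=-0.900000, p=-1.100000:
  k1 = f(-0.900000, -1.100000) = -1.650200
  k2 = f(-0.830000, -1.215514) = -1.746034
  p ← -1.100000 + 0.14·(-1.746034) = -1.344445
p(-0.76) ≈ -1.3444

-1.3444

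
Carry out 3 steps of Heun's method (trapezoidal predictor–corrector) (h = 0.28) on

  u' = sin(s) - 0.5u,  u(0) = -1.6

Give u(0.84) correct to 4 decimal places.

Heun: k1 = f(s_n, u_n); k2 = f(s_n + h, u_n + h·k1); u_{n+1} = u_n + (h/2)·(k1 + k2).
s=0.000000, u=-1.600000:
  k1 = f(0.000000, -1.600000) = 0.800000
  k2 = f(0.280000, -1.376000) = 0.964356
  u ← -1.600000 + (0.28/2)·(0.800000 + 0.964356) = -1.352990
s=0.280000, u=-1.352990:
  k1 = f(0.280000, -1.352990) = 0.952851
  k2 = f(0.560000, -1.086192) = 1.074282
  u ← -1.352990 + (0.28/2)·(0.952851 + 1.074282) = -1.069192
s=0.560000, u=-1.069192:
  k1 = f(0.560000, -1.069192) = 1.065782
  k2 = f(0.840000, -0.770773) = 1.130029
  u ← -1.069192 + (0.28/2)·(1.065782 + 1.130029) = -0.761778
u(0.84) ≈ -0.7618

-0.7618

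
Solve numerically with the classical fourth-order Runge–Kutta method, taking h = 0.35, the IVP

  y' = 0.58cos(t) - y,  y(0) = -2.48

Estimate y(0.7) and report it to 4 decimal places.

RK4: k1 = f(t_n, y_n); k2 = f(t_n + h/2, y_n + (h/2)·k1); k3 = f(t_n + h/2, y_n + (h/2)·k2); k4 = f(t_n + h, y_n + h·k3); y_{n+1} = y_n + (h/6)·(k1 + 2k2 + 2k3 + k4).
t=0.000000, y=-2.480000:
  k1 = f(0.000000, -2.480000) = 3.060000
  k2 = f(0.175000, -1.944500) = 2.515641
  k3 = f(0.175000, -2.039763) = 2.610904
  k4 = f(0.350000, -1.566184) = 2.111020
  y ← -2.480000 + (0.35/6)·(k1 + 2k2 + 2k3 + k4) = -1.580260
t=0.350000, y=-1.580260:
  k1 = f(0.350000, -1.580260) = 2.125096
  k2 = f(0.525000, -1.208368) = 1.710256
  k3 = f(0.525000, -1.280965) = 1.782853
  k4 = f(0.700000, -0.956262) = 1.399870
  y ← -1.580260 + (0.35/6)·(k1 + 2k2 + 2k3 + k4) = -0.967108
y(0.7) ≈ -0.9671

-0.9671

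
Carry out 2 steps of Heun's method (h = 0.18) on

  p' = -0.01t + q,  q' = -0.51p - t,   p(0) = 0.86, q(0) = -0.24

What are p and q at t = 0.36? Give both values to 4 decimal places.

Heun on (p,q): k1 = f(t_n, state_n); k2 = f(t_n + h, state_n + h·k1); state_{n+1} = state_n + (h/2)·(k1 + k2).
0.000000: (0.860000, -0.240000)
  k1 = (-0.240000, -0.438600)
  predictor → (0.816800, -0.318948)
  k2 = (-0.320748, -0.596568)
  → (0.809533, -0.333165)
0.180000: (0.809533, -0.333165)
  k1 = (-0.334965, -0.592862)
  predictor → (0.749239, -0.439880)
  k2 = (-0.443480, -0.742112)
  → (0.739473, -0.453313)
(p(0.36), q(0.36)) ≈ (0.7395, -0.4533)

0.7395, -0.4533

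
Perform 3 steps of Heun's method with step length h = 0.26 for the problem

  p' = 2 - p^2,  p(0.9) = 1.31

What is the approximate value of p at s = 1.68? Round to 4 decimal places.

Heun: k1 = f(s_n, p_n); k2 = f(s_n + h, p_n + h·k1); p_{n+1} = p_n + (h/2)·(k1 + k2).
s=0.900000, p=1.310000:
  k1 = f(0.900000, 1.310000) = 0.283900
  k2 = f(1.160000, 1.383814) = 0.085059
  p ← 1.310000 + (0.26/2)·(0.283900 + 0.085059) = 1.357965
s=1.160000, p=1.357965:
  k1 = f(1.160000, 1.357965) = 0.155932
  k2 = f(1.420000, 1.398507) = 0.044178
  p ← 1.357965 + (0.26/2)·(0.155932 + 0.044178) = 1.383979
s=1.420000, p=1.383979:
  k1 = f(1.420000, 1.383979) = 0.084602
  k2 = f(1.680000, 1.405976) = 0.023233
  p ← 1.383979 + (0.26/2)·(0.084602 + 0.023233) = 1.397998
p(1.68) ≈ 1.3980

1.3980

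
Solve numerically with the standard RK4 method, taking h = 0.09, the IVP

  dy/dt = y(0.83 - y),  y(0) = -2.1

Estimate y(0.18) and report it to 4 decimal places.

-4.1156

RK4: k1 = f(t_n, y_n); k2 = f(t_n + h/2, y_n + (h/2)·k1); k3 = f(t_n + h/2, y_n + (h/2)·k2); k4 = f(t_n + h, y_n + h·k3); y_{n+1} = y_n + (h/6)·(k1 + 2k2 + 2k3 + k4).
t=0.000000, y=-2.100000:
  k1 = f(0.000000, -2.100000) = -6.153000
  k2 = f(0.045000, -2.376885) = -7.622397
  k3 = f(0.045000, -2.443008) = -7.995984
  k4 = f(0.090000, -2.819639) = -10.290662
  y ← -2.100000 + (0.09/6)·(k1 + 2k2 + 2k3 + k4) = -2.815206
t=0.090000, y=-2.815206:
  k1 = f(0.090000, -2.815206) = -10.262008
  k2 = f(0.135000, -3.276997) = -13.458615
  k3 = f(0.135000, -3.420844) = -14.541474
  k4 = f(0.180000, -4.123939) = -20.429743
  y ← -2.815206 + (0.09/6)·(k1 + 2k2 + 2k3 + k4) = -4.115585
y(0.18) ≈ -4.1156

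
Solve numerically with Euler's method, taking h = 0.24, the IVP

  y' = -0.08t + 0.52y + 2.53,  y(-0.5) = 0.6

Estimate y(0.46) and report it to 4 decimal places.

Euler: y_{n+1} = y_n + h·f(t_n, y_n).
t=-0.500000, y=0.600000: f=2.882000 → y ← 0.600000 + 0.24·2.882000 = 1.291680
t=-0.260000, y=1.291680: f=3.222474 → y ← 1.291680 + 0.24·3.222474 = 2.065074
t=-0.020000, y=2.065074: f=3.605438 → y ← 2.065074 + 0.24·3.605438 = 2.930379
t=0.220000, y=2.930379: f=4.036197 → y ← 2.930379 + 0.24·4.036197 = 3.899066
y(0.46) ≈ 3.8991

3.8991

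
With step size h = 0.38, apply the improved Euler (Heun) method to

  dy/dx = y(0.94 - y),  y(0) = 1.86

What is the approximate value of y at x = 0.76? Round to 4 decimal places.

1.2714

Heun: k1 = f(x_n, y_n); k2 = f(x_n + h, y_n + h·k1); y_{n+1} = y_n + (h/2)·(k1 + k2).
x=0.000000, y=1.860000:
  k1 = f(0.000000, 1.860000) = -1.711200
  k2 = f(0.380000, 1.209744) = -0.326321
  y ← 1.860000 + (0.38/2)·(-1.711200 + (-0.326321)) = 1.472871
x=0.380000, y=1.472871:
  k1 = f(0.380000, 1.472871) = -0.784850
  k2 = f(0.760000, 1.174628) = -0.275600
  y ← 1.472871 + (0.38/2)·(-0.784850 + (-0.275600)) = 1.271385
y(0.76) ≈ 1.2714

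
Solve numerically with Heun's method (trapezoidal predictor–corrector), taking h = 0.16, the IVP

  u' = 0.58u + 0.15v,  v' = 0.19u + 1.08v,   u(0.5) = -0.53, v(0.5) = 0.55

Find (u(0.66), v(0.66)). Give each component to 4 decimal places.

Heun on (u,v): k1 = f(t_n, state_n); k2 = f(t_n + h, state_n + h·k1); state_{n+1} = state_n + (h/2)·(k1 + k2).
0.500000: (-0.530000, 0.550000)
  k1 = (-0.224900, 0.493300)
  predictor → (-0.565984, 0.628928)
  k2 = (-0.233932, 0.571705)
  → (-0.566707, 0.635200)
(u(0.66), v(0.66)) ≈ (-0.5667, 0.6352)

-0.5667, 0.6352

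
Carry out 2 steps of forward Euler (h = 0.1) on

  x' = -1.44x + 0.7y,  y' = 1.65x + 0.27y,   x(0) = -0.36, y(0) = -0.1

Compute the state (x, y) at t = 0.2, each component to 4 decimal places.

Euler on (x,y): x_{n+1} = x_n + h·x', y_{n+1} = y_n + h·y'.
0.000000: (-0.360000, -0.100000); f=(0.448400, -0.621000) → (-0.315160, -0.162100)
0.100000: (-0.315160, -0.162100); f=(0.340360, -0.563781) → (-0.281124, -0.218478)
(x(0.2), y(0.2)) ≈ (-0.2811, -0.2185)

-0.2811, -0.2185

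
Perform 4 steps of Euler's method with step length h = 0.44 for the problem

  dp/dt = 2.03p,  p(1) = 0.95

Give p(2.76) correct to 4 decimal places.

Euler: p_{n+1} = p_n + h·f(t_n, p_n).
t=1.000000, p=0.950000: f=1.928500 → p ← 0.950000 + 0.44·1.928500 = 1.798540
t=1.440000, p=1.798540: f=3.651036 → p ← 1.798540 + 0.44·3.651036 = 3.404996
t=1.880000, p=3.404996: f=6.912142 → p ← 3.404996 + 0.44·6.912142 = 6.446338
t=2.320000, p=6.446338: f=13.086067 → p ← 6.446338 + 0.44·13.086067 = 12.204208
p(2.76) ≈ 12.2042

12.2042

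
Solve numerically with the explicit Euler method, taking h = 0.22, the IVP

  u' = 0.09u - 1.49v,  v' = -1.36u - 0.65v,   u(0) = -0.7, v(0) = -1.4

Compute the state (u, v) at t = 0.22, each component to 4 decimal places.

Euler on (u,v): u_{n+1} = u_n + h·u', v_{n+1} = v_n + h·v'.
0.000000: (-0.700000, -1.400000); f=(2.023000, 1.862000) → (-0.254940, -0.990360)
(u(0.22), v(0.22)) ≈ (-0.2549, -0.9904)

-0.2549, -0.9904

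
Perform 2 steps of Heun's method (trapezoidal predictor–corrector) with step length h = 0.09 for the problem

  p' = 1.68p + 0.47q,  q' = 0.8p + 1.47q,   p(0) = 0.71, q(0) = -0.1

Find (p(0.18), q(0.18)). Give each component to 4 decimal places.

Heun on (p,q): k1 = f(t_n, state_n); k2 = f(t_n + h, state_n + h·k1); state_{n+1} = state_n + (h/2)·(k1 + k2).
0.000000: (0.710000, -0.100000)
  k1 = (1.145800, 0.421000)
  predictor → (0.813122, -0.062110)
  k2 = (1.336853, 0.559196)
  → (0.821719, -0.055891)
0.090000: (0.821719, -0.055891)
  k1 = (1.354220, 0.575215)
  predictor → (0.943599, -0.004122)
  k2 = (1.583309, 0.748820)
  → (0.953908, 0.003690)
(p(0.18), q(0.18)) ≈ (0.9539, 0.0037)

0.9539, 0.0037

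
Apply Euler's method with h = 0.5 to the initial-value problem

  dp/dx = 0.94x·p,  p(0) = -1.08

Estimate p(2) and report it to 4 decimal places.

Euler: p_{n+1} = p_n + h·f(x_n, p_n).
x=0.000000, p=-1.080000: f=0.000000 → p ← -1.080000 + 0.5·0.000000 = -1.080000
x=0.500000, p=-1.080000: f=-0.507600 → p ← -1.080000 + 0.5·(-0.507600) = -1.333800
x=1.000000, p=-1.333800: f=-1.253772 → p ← -1.333800 + 0.5·(-1.253772) = -1.960686
x=1.500000, p=-1.960686: f=-2.764567 → p ← -1.960686 + 0.5·(-2.764567) = -3.342970
p(2) ≈ -3.3430

-3.3430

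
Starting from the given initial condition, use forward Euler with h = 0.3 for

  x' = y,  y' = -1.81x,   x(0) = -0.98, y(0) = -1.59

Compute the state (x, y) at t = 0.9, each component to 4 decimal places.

Euler on (x,y): x_{n+1} = x_n + h·x', y_{n+1} = y_n + h·y'.
0.000000: (-0.980000, -1.590000); f=(-1.590000, 1.773800) → (-1.457000, -1.057860)
0.300000: (-1.457000, -1.057860); f=(-1.057860, 2.637170) → (-1.774358, -0.266709)
0.600000: (-1.774358, -0.266709); f=(-0.266709, 3.211588) → (-1.854371, 0.696767)
(x(0.9), y(0.9)) ≈ (-1.8544, 0.6968)

-1.8544, 0.6968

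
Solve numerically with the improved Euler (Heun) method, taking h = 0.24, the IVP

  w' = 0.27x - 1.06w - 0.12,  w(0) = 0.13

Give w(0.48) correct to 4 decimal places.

0.0614

Heun: k1 = f(x_n, w_n); k2 = f(x_n + h, w_n + h·k1); w_{n+1} = w_n + (h/2)·(k1 + k2).
x=0.000000, w=0.130000:
  k1 = f(0.000000, 0.130000) = -0.257800
  k2 = f(0.240000, 0.068128) = -0.127416
  w ← 0.130000 + (0.24/2)·(-0.257800 + (-0.127416)) = 0.083774
x=0.240000, w=0.083774:
  k1 = f(0.240000, 0.083774) = -0.144001
  k2 = f(0.480000, 0.049214) = -0.042567
  w ← 0.083774 + (0.24/2)·(-0.144001 + (-0.042567)) = 0.061386
w(0.48) ≈ 0.0614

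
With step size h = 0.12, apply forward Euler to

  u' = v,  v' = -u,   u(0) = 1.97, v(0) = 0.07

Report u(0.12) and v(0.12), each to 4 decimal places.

Euler on (u,v): u_{n+1} = u_n + h·u', v_{n+1} = v_n + h·v'.
0.000000: (1.970000, 0.070000); f=(0.070000, -1.970000) → (1.978400, -0.166400)
(u(0.12), v(0.12)) ≈ (1.9784, -0.1664)

1.9784, -0.1664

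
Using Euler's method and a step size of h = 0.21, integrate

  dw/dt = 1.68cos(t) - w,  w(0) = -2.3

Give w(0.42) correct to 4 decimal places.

Euler: w_{n+1} = w_n + h·f(t_n, w_n).
t=0.000000, w=-2.300000: f=3.980000 → w ← -2.300000 + 0.21·3.980000 = -1.464200
t=0.210000, w=-1.464200: f=3.107292 → w ← -1.464200 + 0.21·3.107292 = -0.811669
w(0.42) ≈ -0.8117

-0.8117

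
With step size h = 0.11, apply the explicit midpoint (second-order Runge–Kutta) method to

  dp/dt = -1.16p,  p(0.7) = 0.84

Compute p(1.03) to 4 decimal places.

Midpoint: k1 = f(t_n, p_n); k2 = f(t_n + h/2, p_n + (h/2)·k1); p_{n+1} = p_n + h·k2.
t=0.700000, p=0.840000:
  k1 = f(0.700000, 0.840000) = -0.974400
  k2 = f(0.755000, 0.786408) = -0.912233
  p ← 0.840000 + 0.11·(-0.912233) = 0.739654
t=0.810000, p=0.739654:
  k1 = f(0.810000, 0.739654) = -0.857999
  k2 = f(0.865000, 0.692464) = -0.803259
  p ← 0.739654 + 0.11·(-0.803259) = 0.651296
t=0.920000, p=0.651296:
  k1 = f(0.920000, 0.651296) = -0.755503
  k2 = f(0.975000, 0.609743) = -0.707302
  p ← 0.651296 + 0.11·(-0.707302) = 0.573493
p(1.03) ≈ 0.5735

0.5735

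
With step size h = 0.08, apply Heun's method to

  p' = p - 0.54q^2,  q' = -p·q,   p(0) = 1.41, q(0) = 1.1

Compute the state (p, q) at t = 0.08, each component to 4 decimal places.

1.4785, 0.9806

Heun on (p,q): k1 = f(t_n, state_n); k2 = f(t_n + h, state_n + h·k1); state_{n+1} = state_n + (h/2)·(k1 + k2).
0.000000: (1.410000, 1.100000)
  k1 = (0.756600, -1.551000)
  predictor → (1.470528, 0.975920)
  k2 = (0.956221, -1.435118)
  → (1.478513, 0.980555)
(p(0.08), q(0.08)) ≈ (1.4785, 0.9806)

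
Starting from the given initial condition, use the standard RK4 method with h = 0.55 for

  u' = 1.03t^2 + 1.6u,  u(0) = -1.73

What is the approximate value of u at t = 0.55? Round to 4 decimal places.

RK4: k1 = f(t_n, u_n); k2 = f(t_n + h/2, u_n + (h/2)·k1); k3 = f(t_n + h/2, u_n + (h/2)·k2); k4 = f(t_n + h, u_n + h·k3); u_{n+1} = u_n + (h/6)·(k1 + 2k2 + 2k3 + k4).
t=0.000000, u=-1.730000:
  k1 = f(0.000000, -1.730000) = -2.768000
  k2 = f(0.275000, -2.491200) = -3.908026
  k3 = f(0.275000, -2.804707) = -4.409638
  k4 = f(0.550000, -4.155301) = -6.336906
  u ← -1.730000 + (0.55/6)·(k1 + 2k2 + 2k3 + k4) = -4.089521
u(0.55) ≈ -4.0895

-4.0895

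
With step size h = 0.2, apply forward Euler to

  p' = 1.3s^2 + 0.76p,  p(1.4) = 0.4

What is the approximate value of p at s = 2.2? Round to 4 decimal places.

Euler: p_{n+1} = p_n + h·f(s_n, p_n).
s=1.400000, p=0.400000: f=2.852000 → p ← 0.400000 + 0.2·2.852000 = 0.970400
s=1.600000, p=0.970400: f=4.065504 → p ← 0.970400 + 0.2·4.065504 = 1.783501
s=1.800000, p=1.783501: f=5.567461 → p ← 1.783501 + 0.2·5.567461 = 2.896993
s=2.000000, p=2.896993: f=7.401715 → p ← 2.896993 + 0.2·7.401715 = 4.377336
p(2.2) ≈ 4.3773

4.3773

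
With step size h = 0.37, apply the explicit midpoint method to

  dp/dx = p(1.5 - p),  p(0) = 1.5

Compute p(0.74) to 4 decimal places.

Midpoint: k1 = f(x_n, p_n); k2 = f(x_n + h/2, p_n + (h/2)·k1); p_{n+1} = p_n + h·k2.
x=0.000000, p=1.500000:
  k1 = f(0.000000, 1.500000) = 0.000000
  k2 = f(0.185000, 1.500000) = 0.000000
  p ← 1.500000 + 0.37·0.000000 = 1.500000
x=0.370000, p=1.500000:
  k1 = f(0.370000, 1.500000) = 0.000000
  k2 = f(0.555000, 1.500000) = 0.000000
  p ← 1.500000 + 0.37·0.000000 = 1.500000
p(0.74) ≈ 1.5000

1.5000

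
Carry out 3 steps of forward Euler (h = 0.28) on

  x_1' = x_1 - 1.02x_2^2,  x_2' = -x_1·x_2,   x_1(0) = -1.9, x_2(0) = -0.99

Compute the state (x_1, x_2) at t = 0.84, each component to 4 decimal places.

Euler on (x_1,x_2): x_1_{n+1} = x_1_n + h·x_1', x_2_{n+1} = x_2_n + h·x_2'.
0.000000: (-1.900000, -0.990000); f=(-2.899702, -1.881000) → (-2.711917, -1.516680)
0.280000: (-2.711917, -1.516680); f=(-5.058241, -4.113110) → (-4.128224, -2.668351)
0.560000: (-4.128224, -2.668351); f=(-11.390721, -11.015550) → (-7.317626, -5.752705)
(x_1(0.84), x_2(0.84)) ≈ (-7.3176, -5.7527)

-7.3176, -5.7527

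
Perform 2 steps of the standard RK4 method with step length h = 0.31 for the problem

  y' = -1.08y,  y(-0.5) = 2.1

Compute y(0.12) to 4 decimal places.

1.0751

RK4: k1 = f(t_n, y_n); k2 = f(t_n + h/2, y_n + (h/2)·k1); k3 = f(t_n + h/2, y_n + (h/2)·k2); k4 = f(t_n + h, y_n + h·k3); y_{n+1} = y_n + (h/6)·(k1 + 2k2 + 2k3 + k4).
t=-0.500000, y=2.100000:
  k1 = f(-0.500000, 2.100000) = -2.268000
  k2 = f(-0.345000, 1.748460) = -1.888337
  k3 = f(-0.345000, 1.807308) = -1.951892
  k4 = f(-0.190000, 1.494913) = -1.614506
  y ← 2.100000 + (0.31/6)·(k1 + 2k2 + 2k3 + k4) = 1.502580
t=-0.190000, y=1.502580:
  k1 = f(-0.190000, 1.502580) = -1.622787
  k2 = f(-0.035000, 1.251048) = -1.351132
  k3 = f(-0.035000, 1.293155) = -1.396607
  k4 = f(0.120000, 1.069632) = -1.155203
  y ← 1.502580 + (0.31/6)·(k1 + 2k2 + 2k3 + k4) = 1.075118
y(0.12) ≈ 1.0751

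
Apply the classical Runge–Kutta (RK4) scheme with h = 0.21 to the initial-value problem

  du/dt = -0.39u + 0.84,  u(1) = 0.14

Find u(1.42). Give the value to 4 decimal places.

RK4: k1 = f(t_n, u_n); k2 = f(t_n + h/2, u_n + (h/2)·k1); k3 = f(t_n + h/2, u_n + (h/2)·k2); k4 = f(t_n + h, u_n + h·k3); u_{n+1} = u_n + (h/6)·(k1 + 2k2 + 2k3 + k4).
t=1.000000, u=0.140000:
  k1 = f(1.000000, 0.140000) = 0.785400
  k2 = f(1.105000, 0.222467) = 0.753238
  k3 = f(1.105000, 0.219090) = 0.754555
  k4 = f(1.210000, 0.298457) = 0.723602
  u ← 0.140000 + (0.21/6)·(k1 + 2k2 + 2k3 + k4) = 0.298361
t=1.210000, u=0.298361:
  k1 = f(1.210000, 0.298361) = 0.723639
  k2 = f(1.315000, 0.374343) = 0.694006
  k3 = f(1.315000, 0.371231) = 0.695220
  k4 = f(1.420000, 0.444357) = 0.666701
  u ← 0.298361 + (0.21/6)·(k1 + 2k2 + 2k3 + k4) = 0.444268
u(1.42) ≈ 0.4443

0.4443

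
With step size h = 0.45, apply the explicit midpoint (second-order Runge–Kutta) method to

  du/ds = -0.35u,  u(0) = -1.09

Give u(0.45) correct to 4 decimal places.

Midpoint: k1 = f(s_n, u_n); k2 = f(s_n + h/2, u_n + (h/2)·k1); u_{n+1} = u_n + h·k2.
s=0.000000, u=-1.090000:
  k1 = f(0.000000, -1.090000) = 0.381500
  k2 = f(0.225000, -1.004163) = 0.351457
  u ← -1.090000 + 0.45·0.351457 = -0.931844
u(0.45) ≈ -0.9318

-0.9318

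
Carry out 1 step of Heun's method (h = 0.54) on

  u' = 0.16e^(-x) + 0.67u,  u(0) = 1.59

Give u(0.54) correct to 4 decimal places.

Heun: k1 = f(x_n, u_n); k2 = f(x_n + h, u_n + h·k1); u_{n+1} = u_n + (h/2)·(k1 + k2).
x=0.000000, u=1.590000:
  k1 = f(0.000000, 1.590000) = 1.225300
  k2 = f(0.540000, 2.251662) = 1.601853
  u ← 1.590000 + (0.54/2)·(1.225300 + 1.601853) = 2.353331
u(0.54) ≈ 2.3533

2.3533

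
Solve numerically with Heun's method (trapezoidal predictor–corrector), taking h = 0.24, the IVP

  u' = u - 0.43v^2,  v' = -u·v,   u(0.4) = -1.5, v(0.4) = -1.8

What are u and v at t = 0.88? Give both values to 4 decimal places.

Heun on (u,v): k1 = f(t_n, state_n); k2 = f(t_n + h, state_n + h·k1); state_{n+1} = state_n + (h/2)·(k1 + k2).
0.400000: (-1.500000, -1.800000)
  k1 = (-2.893200, -2.700000)
  predictor → (-2.194368, -2.448000)
  k2 = (-4.771231, -5.371813)
  → (-2.419732, -2.768618)
0.640000: (-2.419732, -2.768618)
  k1 = (-5.715786, -6.699312)
  predictor → (-3.791520, -4.376452)
  k2 = (-12.027454, -16.593408)
  → (-4.548921, -5.563744)
(u(0.88), v(0.88)) ≈ (-4.5489, -5.5637)

-4.5489, -5.5637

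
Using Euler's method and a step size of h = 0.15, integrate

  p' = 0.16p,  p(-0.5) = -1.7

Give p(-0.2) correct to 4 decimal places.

Euler: p_{n+1} = p_n + h·f(x_n, p_n).
x=-0.500000, p=-1.700000: f=-0.272000 → p ← -1.700000 + 0.15·(-0.272000) = -1.740800
x=-0.350000, p=-1.740800: f=-0.278528 → p ← -1.740800 + 0.15·(-0.278528) = -1.782579
p(-0.2) ≈ -1.7826

-1.7826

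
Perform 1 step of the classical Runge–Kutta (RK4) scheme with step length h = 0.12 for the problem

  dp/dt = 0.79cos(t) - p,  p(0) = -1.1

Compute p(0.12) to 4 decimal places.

RK4: k1 = f(t_n, p_n); k2 = f(t_n + h/2, p_n + (h/2)·k1); k3 = f(t_n + h/2, p_n + (h/2)·k2); k4 = f(t_n + h, p_n + h·k3); p_{n+1} = p_n + (h/6)·(k1 + 2k2 + 2k3 + k4).
t=0.000000, p=-1.100000:
  k1 = f(0.000000, -1.100000) = 1.890000
  k2 = f(0.060000, -0.986600) = 1.775178
  k3 = f(0.060000, -0.993489) = 1.782068
  k4 = f(0.120000, -0.886152) = 1.670471
  p ← -1.100000 + (0.12/6)·(k1 + 2k2 + 2k3 + k4) = -0.886501
p(0.12) ≈ -0.8865

-0.8865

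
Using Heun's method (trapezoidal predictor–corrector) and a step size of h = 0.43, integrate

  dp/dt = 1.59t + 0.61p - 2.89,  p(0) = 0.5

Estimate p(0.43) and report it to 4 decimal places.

-0.6103

Heun: k1 = f(t_n, p_n); k2 = f(t_n + h, p_n + h·k1); p_{n+1} = p_n + (h/2)·(k1 + k2).
t=0.000000, p=0.500000:
  k1 = f(0.000000, 0.500000) = -2.585000
  k2 = f(0.430000, -0.611550) = -2.579346
  p ← 0.500000 + (0.43/2)·(-2.585000 + (-2.579346)) = -0.610334
p(0.43) ≈ -0.6103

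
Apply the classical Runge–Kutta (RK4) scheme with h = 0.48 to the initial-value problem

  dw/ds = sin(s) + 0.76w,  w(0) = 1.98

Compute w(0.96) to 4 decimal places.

4.6631

RK4: k1 = f(s_n, w_n); k2 = f(s_n + h/2, w_n + (h/2)·k1); k3 = f(s_n + h/2, w_n + (h/2)·k2); k4 = f(s_n + h, w_n + h·k3); w_{n+1} = w_n + (h/6)·(k1 + 2k2 + 2k3 + k4).
s=0.000000, w=1.980000:
  k1 = f(0.000000, 1.980000) = 1.504800
  k2 = f(0.240000, 2.341152) = 2.016978
  k3 = f(0.240000, 2.464075) = 2.110399
  k4 = f(0.480000, 2.992992) = 2.736453
  w ← 1.980000 + (0.48/6)·(k1 + 2k2 + 2k3 + k4) = 2.979681
s=0.480000, w=2.979681:
  k1 = f(0.480000, 2.979681) = 2.726336
  k2 = f(0.720000, 3.634001) = 3.421226
  k3 = f(0.720000, 3.800775) = 3.547974
  k4 = f(0.960000, 4.682708) = 4.378050
  w ← 2.979681 + (0.48/6)·(k1 + 2k2 + 2k3 + k4) = 4.663103
w(0.96) ≈ 4.6631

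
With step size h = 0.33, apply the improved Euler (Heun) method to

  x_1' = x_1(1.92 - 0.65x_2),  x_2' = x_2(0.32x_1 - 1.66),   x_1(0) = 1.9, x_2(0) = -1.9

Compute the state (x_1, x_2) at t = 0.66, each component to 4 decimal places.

11.0605, -1.7257

Heun on (x_1,x_2): k1 = f(t_n, state_n); k2 = f(t_n + h, state_n + h·k1); state_{n+1} = state_n + (h/2)·(k1 + k2).
0.000000: (1.900000, -1.900000)
  k1 = (5.994500, 1.998800)
  predictor → (3.878185, -1.240396)
  k2 = (10.572931, 0.519702)
  → (4.633626, -1.484447)
0.330000: (4.633626, -1.484447)
  k1 = (13.367504, 0.263103)
  predictor → (9.044903, -1.397623)
  k2 = (25.583100, -1.725182)
  → (11.060476, -1.725690)
(x_1(0.66), x_2(0.66)) ≈ (11.0605, -1.7257)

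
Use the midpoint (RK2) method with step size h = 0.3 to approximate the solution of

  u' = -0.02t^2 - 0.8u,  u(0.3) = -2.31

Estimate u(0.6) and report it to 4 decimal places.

Midpoint: k1 = f(t_n, u_n); k2 = f(t_n + h/2, u_n + (h/2)·k1); u_{n+1} = u_n + h·k2.
t=0.300000, u=-2.310000:
  k1 = f(0.300000, -2.310000) = 1.846200
  k2 = f(0.450000, -2.033070) = 1.622406
  u ← -2.310000 + 0.3·1.622406 = -1.823278
u(0.6) ≈ -1.8233

-1.8233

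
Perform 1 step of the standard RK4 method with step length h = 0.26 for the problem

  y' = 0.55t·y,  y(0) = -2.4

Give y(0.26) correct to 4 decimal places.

-2.4450

RK4: k1 = f(t_n, y_n); k2 = f(t_n + h/2, y_n + (h/2)·k1); k3 = f(t_n + h/2, y_n + (h/2)·k2); k4 = f(t_n + h, y_n + h·k3); y_{n+1} = y_n + (h/6)·(k1 + 2k2 + 2k3 + k4).
t=0.000000, y=-2.400000:
  k1 = f(0.000000, -2.400000) = 0.000000
  k2 = f(0.130000, -2.400000) = -0.171600
  k3 = f(0.130000, -2.422308) = -0.173195
  k4 = f(0.260000, -2.445031) = -0.349639
  y ← -2.400000 + (0.26/6)·(k1 + 2k2 + 2k3 + k4) = -2.445033
y(0.26) ≈ -2.4450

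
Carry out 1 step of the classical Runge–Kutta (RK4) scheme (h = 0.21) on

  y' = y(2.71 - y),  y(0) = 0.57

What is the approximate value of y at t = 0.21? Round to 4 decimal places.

0.8671

RK4: k1 = f(t_n, y_n); k2 = f(t_n + h/2, y_n + (h/2)·k1); k3 = f(t_n + h/2, y_n + (h/2)·k2); k4 = f(t_n + h, y_n + h·k3); y_{n+1} = y_n + (h/6)·(k1 + 2k2 + 2k3 + k4).
t=0.000000, y=0.570000:
  k1 = f(0.000000, 0.570000) = 1.219800
  k2 = f(0.105000, 0.698079) = 1.404480
  k3 = f(0.105000, 0.717470) = 1.429581
  k4 = f(0.210000, 0.870212) = 1.601006
  y ← 0.570000 + (0.21/6)·(k1 + 2k2 + 2k3 + k4) = 0.867112
y(0.21) ≈ 0.8671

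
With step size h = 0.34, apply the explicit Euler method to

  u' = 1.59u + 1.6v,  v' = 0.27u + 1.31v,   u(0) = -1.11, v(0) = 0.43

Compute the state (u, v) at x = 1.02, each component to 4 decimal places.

-2.7332, 0.7069

Euler on (u,v): u_{n+1} = u_n + h·u', v_{n+1} = v_n + h·v'.
0.000000: (-1.110000, 0.430000); f=(-1.076900, 0.263600) → (-1.476146, 0.519624)
0.340000: (-1.476146, 0.519624); f=(-1.515674, 0.282148) → (-1.991475, 0.615554)
0.680000: (-1.991475, 0.615554); f=(-2.181558, 0.268678) → (-2.733205, 0.706905)
(u(1.02), v(1.02)) ≈ (-2.7332, 0.7069)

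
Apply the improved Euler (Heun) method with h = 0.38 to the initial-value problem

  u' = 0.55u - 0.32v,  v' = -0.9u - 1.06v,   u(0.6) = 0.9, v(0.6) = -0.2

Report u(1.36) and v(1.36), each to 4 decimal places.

Heun on (u,v): k1 = f(x_n, state_n); k2 = f(x_n + h, state_n + h·k1); state_{n+1} = state_n + (h/2)·(k1 + k2).
0.600000: (0.900000, -0.200000)
  k1 = (0.559000, -0.598000)
  predictor → (1.112420, -0.427240)
  k2 = (0.748548, -0.548304)
  → (1.148434, -0.417798)
0.980000: (1.148434, -0.417798)
  k1 = (0.765334, -0.590725)
  predictor → (1.439261, -0.642273)
  k2 = (0.997121, -0.614525)
  → (1.483301, -0.646795)
(u(1.36), v(1.36)) ≈ (1.4833, -0.6468)

1.4833, -0.6468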